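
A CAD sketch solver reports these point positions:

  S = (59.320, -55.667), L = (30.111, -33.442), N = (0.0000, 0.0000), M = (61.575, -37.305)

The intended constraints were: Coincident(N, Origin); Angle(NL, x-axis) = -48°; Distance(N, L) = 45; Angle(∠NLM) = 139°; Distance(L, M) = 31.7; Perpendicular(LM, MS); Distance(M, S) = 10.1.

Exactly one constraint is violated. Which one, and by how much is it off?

Distance(M, S) = 10.1 — off by 8.40.

N = (0.00, 0.00) ✓; NL at -48.00° ✓; |NL| = 45.00 ✓; ∠NLM = 139.0° ✓; |LM| = 31.70 ✓; ∠(LM, MS) = 90.00° ✓; |MS| = 18.50 ✗.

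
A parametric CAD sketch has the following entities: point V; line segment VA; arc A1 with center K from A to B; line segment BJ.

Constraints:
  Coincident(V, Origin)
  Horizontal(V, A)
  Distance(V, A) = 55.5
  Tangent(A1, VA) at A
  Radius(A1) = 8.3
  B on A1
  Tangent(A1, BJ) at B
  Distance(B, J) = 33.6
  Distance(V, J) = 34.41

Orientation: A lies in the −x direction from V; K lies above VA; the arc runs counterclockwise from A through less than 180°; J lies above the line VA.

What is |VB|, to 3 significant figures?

50.1

Checks: |KB| = 8.300 ✓; ∠(KB, BJ) = 90.00° ✓; |BJ| = 33.60 ✓; |VJ| = 34.41 ✓.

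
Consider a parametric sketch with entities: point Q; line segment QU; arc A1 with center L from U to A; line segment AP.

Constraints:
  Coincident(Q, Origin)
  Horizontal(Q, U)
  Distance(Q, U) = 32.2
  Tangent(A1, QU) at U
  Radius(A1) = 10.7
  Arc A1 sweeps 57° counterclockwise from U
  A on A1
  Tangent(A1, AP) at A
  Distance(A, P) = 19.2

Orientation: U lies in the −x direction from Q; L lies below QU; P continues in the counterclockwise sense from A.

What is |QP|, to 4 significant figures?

55.73

On A1, U sits at bearing 90° from L; a 57° counterclockwise sweep puts A at bearing 147°, so A = L + 10.7·(cos 147°, sin 147°) = (-41.17, -4.872). The tangent condition forces LA to be normal to AP, so AP runs along (−sin 147°, cos 147°); with |AP| = 19.2, P = (-51.63, -20.97). Then |QP| = |P − Q| = 55.73.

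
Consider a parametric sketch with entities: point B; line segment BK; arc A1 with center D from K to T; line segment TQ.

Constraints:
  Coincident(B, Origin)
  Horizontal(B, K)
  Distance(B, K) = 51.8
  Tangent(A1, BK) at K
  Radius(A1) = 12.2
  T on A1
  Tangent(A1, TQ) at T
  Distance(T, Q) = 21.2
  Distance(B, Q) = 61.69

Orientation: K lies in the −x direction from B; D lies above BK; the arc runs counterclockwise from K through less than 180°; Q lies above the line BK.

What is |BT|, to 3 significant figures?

44.3

Checks: ∠(DK, KB) = 90.00° ✓; |DT| = 12.20 ✓; ∠(DT, TQ) = 90.00° ✓; |TQ| = 21.20 ✓; |BQ| = 61.69 ✓.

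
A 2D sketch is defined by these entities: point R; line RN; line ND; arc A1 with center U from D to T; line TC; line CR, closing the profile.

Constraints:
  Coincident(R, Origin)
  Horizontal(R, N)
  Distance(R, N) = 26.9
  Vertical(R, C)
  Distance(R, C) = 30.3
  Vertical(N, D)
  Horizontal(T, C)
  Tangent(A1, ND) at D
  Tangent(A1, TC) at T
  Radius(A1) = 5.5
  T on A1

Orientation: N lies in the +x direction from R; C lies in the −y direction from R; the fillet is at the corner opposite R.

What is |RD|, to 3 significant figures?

36.6

R is at the origin; RN is horizontal with |RN| = 26.9 and N on the +x side, so N = (26.9, 0.00). RC is vertical with |RC| = 30.3 and C on the −y side, so C = (0.00, -30.3). The virtual corner opposite R is at (26.9, -30.3). A1 meets ND tangentially, so UD is at right angles to ND and the tangent condition forces UT to be normal to TC, with radius 5.5, so the center U sits 5.5 in from both sides at U = (21.4, -24.8). That places the tangent points at D = (26.9, -24.8) on ND and T = (21.4, -30.3) on TC. Then |RD| = |D − R| = 36.6.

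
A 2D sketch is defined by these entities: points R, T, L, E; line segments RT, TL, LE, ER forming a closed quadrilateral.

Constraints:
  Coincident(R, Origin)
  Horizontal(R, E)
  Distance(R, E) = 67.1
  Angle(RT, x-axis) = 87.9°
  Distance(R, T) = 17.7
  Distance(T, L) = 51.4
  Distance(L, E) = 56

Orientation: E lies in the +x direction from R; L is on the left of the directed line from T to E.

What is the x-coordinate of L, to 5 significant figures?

40.990

R is at the origin; RE is horizontal with |RE| = 67.1 and E in +x, so E = (67.1, 0). RT runs at 87.9° with |RT| = 17.7, so T = (0.64859, 17.688). L is determined by |TL| = 51.4 and |LE| = 56.0 together: it lies at the intersection of circle(T, 51.4) and circle(E, 56.0). With |TE| = 68.765, the foot of the radical line on TE is 30.790 from T and the perpendicular offset is √(51.4² − 30.790²) = 41.157. Taking the left-of-TE solution: L = (40.990, 49.540).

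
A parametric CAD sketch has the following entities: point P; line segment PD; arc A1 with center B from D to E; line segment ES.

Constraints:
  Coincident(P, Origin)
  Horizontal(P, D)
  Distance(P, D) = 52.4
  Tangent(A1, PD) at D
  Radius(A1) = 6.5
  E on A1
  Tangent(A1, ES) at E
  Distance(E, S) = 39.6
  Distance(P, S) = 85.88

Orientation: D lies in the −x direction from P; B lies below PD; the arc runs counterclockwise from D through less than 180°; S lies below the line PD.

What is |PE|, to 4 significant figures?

58.23

P is at the origin; P and D share the same y with |PD| = 52.4 and D on the −x side, so D = (-52.40, 0.000). Tangency of A1 to PD means the radius BD is perpendicular to PD, so B = D + (0, -6.5) = (-52.40, -6.500). Since BE ⟂ ES (tangency), |BS| = √(6.5² + 39.6²) = 40.13 regardless of where E sits on A1. So S lies on both circle(P, 85.88) and circle(B, 40.13); the below-PD intersection is S = (-76.86, -38.31). E is the foot of the tangent from S: E = (-58.13, -3.425).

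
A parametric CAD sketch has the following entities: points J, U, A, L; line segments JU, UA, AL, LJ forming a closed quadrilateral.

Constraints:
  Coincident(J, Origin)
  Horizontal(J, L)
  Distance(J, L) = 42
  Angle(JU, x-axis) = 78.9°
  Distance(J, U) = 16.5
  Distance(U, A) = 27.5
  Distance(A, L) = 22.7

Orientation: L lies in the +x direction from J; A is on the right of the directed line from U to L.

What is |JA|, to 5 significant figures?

20.754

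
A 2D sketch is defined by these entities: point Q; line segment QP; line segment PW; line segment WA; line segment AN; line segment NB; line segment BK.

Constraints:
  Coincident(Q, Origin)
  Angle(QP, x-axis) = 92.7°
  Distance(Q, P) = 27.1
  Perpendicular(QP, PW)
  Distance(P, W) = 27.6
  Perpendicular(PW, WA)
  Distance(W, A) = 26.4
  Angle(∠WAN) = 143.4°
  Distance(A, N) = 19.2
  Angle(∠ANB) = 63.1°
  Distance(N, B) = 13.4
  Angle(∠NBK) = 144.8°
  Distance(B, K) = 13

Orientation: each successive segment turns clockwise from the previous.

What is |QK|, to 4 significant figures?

15.81

Q is at the origin; QP runs at 92.7° with length 27.1, so P = (-1.277, 27.07). The perpendicularity gives PW at right angles to QP, so PW runs at 2.700°; with |PW| = 27.6, W = (26.29, 28.37). PW ⟂ WA, so WA runs at -87.30°; with |WA| = 26.4, A = (27.54, 1.999). ∠WAN = 143.4° gives AN at -123.9° from the x-axis; with |AN| = 19.2, N = (16.83, -13.94). ∠ANB = 63.1° gives NB at 119.2° from the x-axis; with |NB| = 13.4, B = (10.29, -2.240). ∠NBK = 144.8° gives BK at 84.00° from the x-axis; with |BK| = 13.0, K = (11.65, 10.69). Then |QK| = |K − Q| = 15.81.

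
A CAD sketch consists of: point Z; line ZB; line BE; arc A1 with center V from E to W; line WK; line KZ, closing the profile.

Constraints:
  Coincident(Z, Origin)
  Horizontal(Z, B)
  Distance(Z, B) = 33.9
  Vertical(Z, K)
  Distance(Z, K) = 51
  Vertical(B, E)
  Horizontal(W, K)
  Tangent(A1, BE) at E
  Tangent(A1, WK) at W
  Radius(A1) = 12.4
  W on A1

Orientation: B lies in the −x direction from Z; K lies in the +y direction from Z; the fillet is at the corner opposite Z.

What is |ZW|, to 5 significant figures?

55.347

Z is at the origin; Z and B share the same y with |ZB| = 33.9 and B on the −x side, so B = (-33.900, 0.0000). ZK is vertical with |ZK| = 51.0 and K on the +y side, so K = (0.0000, 51.000). The virtual corner opposite Z is at (-33.900, 51.000). The tangent condition forces VE to be normal to BE and tangency of A1 to WK means the radius VW is perpendicular to WK, with radius 12.4, so the center V sits 12.4 in from both sides at V = (-21.500, 38.600). That places the tangent points at E = (-33.900, 38.600) on BE and W = (-21.500, 51.000) on WK. Then |ZW| = |W − Z| = 55.347.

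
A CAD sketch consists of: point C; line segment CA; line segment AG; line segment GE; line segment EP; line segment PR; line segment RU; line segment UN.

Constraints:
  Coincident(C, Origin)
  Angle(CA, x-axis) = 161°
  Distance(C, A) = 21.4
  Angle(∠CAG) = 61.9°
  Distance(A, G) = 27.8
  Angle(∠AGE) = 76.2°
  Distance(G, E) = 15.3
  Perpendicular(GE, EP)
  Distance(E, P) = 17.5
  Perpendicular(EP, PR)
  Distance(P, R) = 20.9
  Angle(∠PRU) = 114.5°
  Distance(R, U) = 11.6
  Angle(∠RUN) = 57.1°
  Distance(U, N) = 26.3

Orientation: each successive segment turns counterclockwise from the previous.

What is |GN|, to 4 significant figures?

18.97

C is at the origin; CA runs at 161.0° with length 21.4, so A = (-20.23, 6.967). ∠CAG = 61.9° gives AG at -80.90° from the x-axis; with |AG| = 27.8, G = (-15.84, -20.48). ∠AGE = 76.2° gives GE at 22.90° from the x-axis; with |GE| = 15.3, E = (-1.743, -14.53). GE is perpendicular to EP, so EP runs at 112.9°; with |EP| = 17.5, P = (-8.553, 1.591). EP is perpendicular to PR, so PR runs at -157.1°; with |PR| = 20.9, R = (-27.81, -6.541). ∠PRU = 114.5° gives RU at -91.60° from the x-axis; with |RU| = 11.6, U = (-28.13, -18.14). ∠RUN = 57.1° gives UN at 31.30° from the x-axis; with |UN| = 26.3, N = (-5.657, -4.473). Then |GN| = |N − G| = 18.97.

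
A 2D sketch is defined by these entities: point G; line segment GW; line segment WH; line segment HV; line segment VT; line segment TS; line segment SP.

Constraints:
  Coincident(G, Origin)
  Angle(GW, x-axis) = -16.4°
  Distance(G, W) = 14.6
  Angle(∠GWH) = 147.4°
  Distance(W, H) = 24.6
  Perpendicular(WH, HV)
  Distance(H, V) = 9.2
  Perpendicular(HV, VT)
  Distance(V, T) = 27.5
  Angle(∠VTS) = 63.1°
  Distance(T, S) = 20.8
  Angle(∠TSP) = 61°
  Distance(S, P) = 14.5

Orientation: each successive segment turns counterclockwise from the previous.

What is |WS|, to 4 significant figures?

11.39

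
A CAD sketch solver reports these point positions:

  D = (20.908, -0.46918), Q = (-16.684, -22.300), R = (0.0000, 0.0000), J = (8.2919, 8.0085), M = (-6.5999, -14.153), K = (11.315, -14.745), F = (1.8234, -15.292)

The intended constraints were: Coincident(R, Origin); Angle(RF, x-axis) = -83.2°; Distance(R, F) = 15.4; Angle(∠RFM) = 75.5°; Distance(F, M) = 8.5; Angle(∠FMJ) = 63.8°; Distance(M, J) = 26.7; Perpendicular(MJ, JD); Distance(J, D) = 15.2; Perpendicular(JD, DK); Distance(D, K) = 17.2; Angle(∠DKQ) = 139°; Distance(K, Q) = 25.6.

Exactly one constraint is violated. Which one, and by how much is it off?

Distance(K, Q) = 25.6 — off by 3.40.

R = (0.00, 0.00) ✓; RF at -83.20° ✓; |RF| = 15.40 ✓; ∠RFM = 75.50° ✓; |FM| = 8.500 ✓; ∠FMJ = 63.80° ✓; |MJ| = 26.70 ✓; ∠(MJ, JD) = 90.00° ✓; |JD| = 15.20 ✓; ∠(JD, DK) = 90.00° ✓; |DK| = 17.20 ✓; ∠DKQ = 139.0° ✓; |KQ| = 29.00 ✗.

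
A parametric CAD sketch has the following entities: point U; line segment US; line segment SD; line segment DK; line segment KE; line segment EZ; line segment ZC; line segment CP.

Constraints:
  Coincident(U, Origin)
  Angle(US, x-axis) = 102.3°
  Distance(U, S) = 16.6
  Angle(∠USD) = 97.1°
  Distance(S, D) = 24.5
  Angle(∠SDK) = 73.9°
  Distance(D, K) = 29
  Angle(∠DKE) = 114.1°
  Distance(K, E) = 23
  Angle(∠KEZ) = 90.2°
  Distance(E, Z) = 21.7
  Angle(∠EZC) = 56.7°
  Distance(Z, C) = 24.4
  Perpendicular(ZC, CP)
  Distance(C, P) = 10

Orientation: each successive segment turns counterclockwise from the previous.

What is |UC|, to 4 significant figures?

15.14

U is at the origin; US runs at 102.3° with length 16.6, so S = (-3.536, 16.22). ∠USD = 97.1° gives SD at -174.8° from the x-axis; with |SD| = 24.5, D = (-27.94, 14.00). ∠SDK = 73.9° gives DK at -68.70° from the x-axis; with |DK| = 29.0, K = (-17.40, -13.02). ∠DKE = 114.1° gives KE at -2.800° from the x-axis; with |KE| = 23.0, E = (5.571, -14.14). ∠KEZ = 90.2° gives EZ at 87.00° from the x-axis; with |EZ| = 21.7, Z = (6.707, 7.526). ∠EZC = 56.7° gives ZC at -149.7° from the x-axis; with |ZC| = 24.4, C = (-14.36, -4.784). Then |UC| = |C − U| = 15.14.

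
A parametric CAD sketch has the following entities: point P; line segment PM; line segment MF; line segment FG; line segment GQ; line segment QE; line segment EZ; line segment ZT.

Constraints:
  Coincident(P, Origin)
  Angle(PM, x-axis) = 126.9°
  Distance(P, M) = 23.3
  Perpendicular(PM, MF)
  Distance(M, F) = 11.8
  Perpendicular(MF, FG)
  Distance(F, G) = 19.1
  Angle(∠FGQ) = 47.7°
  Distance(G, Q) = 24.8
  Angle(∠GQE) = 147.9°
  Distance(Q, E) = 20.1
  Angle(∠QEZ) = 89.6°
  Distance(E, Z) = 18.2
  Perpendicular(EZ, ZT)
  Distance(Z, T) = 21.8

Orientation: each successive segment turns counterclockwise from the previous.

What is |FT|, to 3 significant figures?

0.830

∠QEZ = 89.6° gives EZ at -158° from the x-axis; with |EZ| = 18.2, Z = (-31.5, 32.6). EZ is perpendicular to ZT, so ZT runs at -68.3°; with |ZT| = 21.8, T = (-23.5, 12.4). Then |FT| = |T − F| = 0.830.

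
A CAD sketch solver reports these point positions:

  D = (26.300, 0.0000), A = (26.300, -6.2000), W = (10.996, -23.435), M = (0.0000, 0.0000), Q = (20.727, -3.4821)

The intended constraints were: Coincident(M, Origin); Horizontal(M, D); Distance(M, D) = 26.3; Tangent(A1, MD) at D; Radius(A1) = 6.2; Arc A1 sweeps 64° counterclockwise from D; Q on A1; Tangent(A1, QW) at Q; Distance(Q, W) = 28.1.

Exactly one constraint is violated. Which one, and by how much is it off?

Distance(Q, W) = 28.1 — off by 5.90.

M = (0.00, 0.00) ✓; M.y = 0.00, D.y = 0.00 ✓; |MD| = 26.30 ✓; ∠(AD, DM) = 90.00° ✓; |AD| = 6.200 ✓; bearing(A→Q) − bearing(A→D) = 64.00° ✓; |AQ| = 6.200 ✓; ∠(AQ, QW) = 90.00° ✓; |QW| = 22.20 ✗.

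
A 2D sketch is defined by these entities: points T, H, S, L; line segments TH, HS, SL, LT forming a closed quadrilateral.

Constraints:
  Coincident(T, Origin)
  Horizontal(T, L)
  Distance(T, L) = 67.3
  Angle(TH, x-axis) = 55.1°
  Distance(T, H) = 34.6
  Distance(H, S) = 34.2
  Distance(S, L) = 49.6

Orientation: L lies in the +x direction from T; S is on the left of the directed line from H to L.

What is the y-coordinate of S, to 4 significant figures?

46.12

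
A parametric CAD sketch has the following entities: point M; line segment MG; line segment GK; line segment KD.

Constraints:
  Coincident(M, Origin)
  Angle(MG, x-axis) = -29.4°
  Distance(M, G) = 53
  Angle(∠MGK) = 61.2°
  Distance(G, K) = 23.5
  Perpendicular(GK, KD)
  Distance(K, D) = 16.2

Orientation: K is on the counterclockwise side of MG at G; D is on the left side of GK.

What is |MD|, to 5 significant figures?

30.313

∠MGK = 61.2°, so GK runs at -29.4° + (180° − 61.2°) = 89.400° from the x-axis; with |GK| = 23.5, K = G + 23.5·(cos 89.400°, sin 89.400°) = (46.420, -2.5192). The perpendicularity gives KD at right angles to GK; with |KD| = 16.2 on the left of GK, D = K + 16.2·(-0.99995, 0.010472) = (30.221, -2.3495). Then |MD| = |D − M| = 30.313.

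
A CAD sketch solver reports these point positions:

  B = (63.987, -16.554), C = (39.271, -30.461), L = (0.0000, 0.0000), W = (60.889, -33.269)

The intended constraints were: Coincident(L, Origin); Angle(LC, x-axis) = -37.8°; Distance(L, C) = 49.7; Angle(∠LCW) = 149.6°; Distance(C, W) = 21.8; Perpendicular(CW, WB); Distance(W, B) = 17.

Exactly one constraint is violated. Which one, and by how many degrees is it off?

Perpendicular(CW, WB) — off by 3.10°.

L = (0.00, 0.00) ✓; LC at -37.80° ✓; |LC| = 49.70 ✓; ∠LCW = 149.6° ✓; |CW| = 21.80 ✓; ∠(CW, WB) = 86.90° ✗; |WB| = 17.00 ✓.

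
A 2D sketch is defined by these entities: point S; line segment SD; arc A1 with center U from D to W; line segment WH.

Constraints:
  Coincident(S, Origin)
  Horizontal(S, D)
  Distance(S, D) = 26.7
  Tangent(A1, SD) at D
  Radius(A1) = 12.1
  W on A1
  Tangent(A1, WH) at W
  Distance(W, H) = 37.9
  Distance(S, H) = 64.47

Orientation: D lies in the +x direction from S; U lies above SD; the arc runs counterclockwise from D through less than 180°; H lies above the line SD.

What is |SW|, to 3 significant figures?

40.3

S is at the origin; SD is horizontal with |SD| = 26.7 and D on the +x side, so D = (26.7, 0.00). Tangency of A1 to SD means the radius UD is perpendicular to SD, so U = D + (0, 12.1) = (26.7, 12.1). Since UW ⟂ WH (tangency), |UH| = √(12.1² + 37.9²) = 39.8 regardless of where W sits on A1. So H lies on both circle(S, 64.47) and circle(U, 39.8); the above-SD intersection is H = (42.2, 48.7). W is the foot of the tangent from H: W = (38.7, 11.0).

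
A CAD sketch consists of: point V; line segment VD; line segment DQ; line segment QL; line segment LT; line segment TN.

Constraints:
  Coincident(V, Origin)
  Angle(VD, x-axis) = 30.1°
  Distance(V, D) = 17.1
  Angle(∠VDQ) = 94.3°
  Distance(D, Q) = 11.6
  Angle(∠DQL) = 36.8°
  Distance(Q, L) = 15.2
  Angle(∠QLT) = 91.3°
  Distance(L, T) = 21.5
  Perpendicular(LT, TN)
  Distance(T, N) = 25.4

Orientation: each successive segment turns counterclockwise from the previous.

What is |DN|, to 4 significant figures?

24.28

∠QLT = 91.3° gives LT at -12.30° from the x-axis; with |LT| = 21.5, T = (27.85, -0.4814). The perpendicularity gives TN at right angles to LT, so TN runs at 77.70°; with |TN| = 25.4, N = (33.26, 24.34). Then |DN| = |N − D| = 24.28.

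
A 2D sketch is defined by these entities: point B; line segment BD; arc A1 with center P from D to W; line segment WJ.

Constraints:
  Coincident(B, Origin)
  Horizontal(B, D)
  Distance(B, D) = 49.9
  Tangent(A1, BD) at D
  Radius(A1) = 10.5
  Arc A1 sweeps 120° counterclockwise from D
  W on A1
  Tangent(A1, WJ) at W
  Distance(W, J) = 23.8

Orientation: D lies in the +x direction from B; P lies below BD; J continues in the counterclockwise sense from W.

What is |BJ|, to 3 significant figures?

64.0

B is at the origin; BD is horizontal with |BD| = 49.9 and D on the +x side, so D = (49.9, 0.00). Since A1 is tangent to BD there, PD ⟂ BD, so P = D + (0, -10.5) = (49.9, -10.5). On A1, D sits at bearing 90° from P; a 120° counterclockwise sweep puts W at bearing 210°, so W = P + 10.5·(cos 210°, sin 210°) = (40.8, -15.8). Tangency of A1 to WJ means the radius PW is perpendicular to WJ, so WJ runs along (−sin 210°, cos 210°); with |WJ| = 23.8, J = (52.7, -36.4). Then |BJ| = |J − B| = 64.0.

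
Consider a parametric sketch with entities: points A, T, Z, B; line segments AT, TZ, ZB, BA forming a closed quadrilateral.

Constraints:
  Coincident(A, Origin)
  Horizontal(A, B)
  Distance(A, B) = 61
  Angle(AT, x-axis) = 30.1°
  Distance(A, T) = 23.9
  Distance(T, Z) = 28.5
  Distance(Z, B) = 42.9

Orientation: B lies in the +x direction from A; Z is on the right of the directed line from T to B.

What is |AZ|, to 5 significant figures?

27.027

Checks: |TZ| = 28.50 ✓; |ZB| = 42.90 ✓.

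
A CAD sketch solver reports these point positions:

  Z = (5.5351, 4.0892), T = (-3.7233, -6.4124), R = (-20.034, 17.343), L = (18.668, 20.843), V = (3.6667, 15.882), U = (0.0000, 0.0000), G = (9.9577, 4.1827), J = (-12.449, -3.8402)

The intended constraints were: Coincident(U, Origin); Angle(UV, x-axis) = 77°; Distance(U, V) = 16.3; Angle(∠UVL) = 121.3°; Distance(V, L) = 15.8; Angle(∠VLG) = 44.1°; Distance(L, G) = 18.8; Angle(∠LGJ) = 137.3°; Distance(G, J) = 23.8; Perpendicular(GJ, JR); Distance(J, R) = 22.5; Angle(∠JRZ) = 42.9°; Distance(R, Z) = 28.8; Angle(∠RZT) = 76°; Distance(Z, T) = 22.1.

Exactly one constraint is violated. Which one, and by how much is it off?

Distance(Z, T) = 22.1 — off by 8.10.

U = (0.00, 0.00) ✓; UV at 77.00° ✓; |UV| = 16.30 ✓; ∠UVL = 121.3° ✓; |VL| = 15.80 ✓; ∠VLG = 44.10° ✓; |LG| = 18.80 ✓; ∠LGJ = 137.3° ✓; |GJ| = 23.80 ✓; ∠(GJ, JR) = 90.00° ✓; |JR| = 22.50 ✓; ∠JRZ = 42.90° ✓; |RZ| = 28.80 ✓; ∠RZT = 76.00° ✓; |ZT| = 14.00 ✗.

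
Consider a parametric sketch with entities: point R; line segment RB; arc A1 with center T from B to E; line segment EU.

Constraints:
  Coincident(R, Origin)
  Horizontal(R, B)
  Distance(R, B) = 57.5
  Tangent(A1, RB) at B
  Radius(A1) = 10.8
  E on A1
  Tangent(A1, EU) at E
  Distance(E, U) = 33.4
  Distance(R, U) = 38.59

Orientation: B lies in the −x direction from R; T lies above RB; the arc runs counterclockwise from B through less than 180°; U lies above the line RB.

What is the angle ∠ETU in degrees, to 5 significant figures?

72.081°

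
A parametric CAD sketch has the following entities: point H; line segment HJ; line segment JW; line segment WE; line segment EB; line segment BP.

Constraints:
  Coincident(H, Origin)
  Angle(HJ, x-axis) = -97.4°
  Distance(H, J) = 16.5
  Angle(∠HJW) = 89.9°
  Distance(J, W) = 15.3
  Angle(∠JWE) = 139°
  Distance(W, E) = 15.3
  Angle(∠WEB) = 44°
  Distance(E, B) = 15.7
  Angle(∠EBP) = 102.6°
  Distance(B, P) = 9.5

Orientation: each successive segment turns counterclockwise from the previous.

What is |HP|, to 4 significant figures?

17.10

∠WEB = 44.0° gives EB at 169.7° from the x-axis; with |EB| = 15.7, B = (10.33, -7.010). ∠EBP = 102.6° gives BP at -112.9° from the x-axis; with |BP| = 9.5, P = (6.636, -15.76). Then |HP| = |P − H| = 17.10.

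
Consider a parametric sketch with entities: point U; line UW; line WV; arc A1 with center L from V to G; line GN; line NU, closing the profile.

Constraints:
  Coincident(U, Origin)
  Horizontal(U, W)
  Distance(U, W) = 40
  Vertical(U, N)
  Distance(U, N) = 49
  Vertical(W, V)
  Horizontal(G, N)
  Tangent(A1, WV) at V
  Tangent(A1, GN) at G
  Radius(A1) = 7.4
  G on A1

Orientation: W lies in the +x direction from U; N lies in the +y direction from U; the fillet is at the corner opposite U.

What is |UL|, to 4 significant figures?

52.85

U is at the origin; U and W share the same y with |UW| = 40.0 and W on the +x side, so W = (40.00, 0.000). U and N share the same x with |UN| = 49.0 and N on the +y side, so N = (0.000, 49.00). The virtual corner opposite U is at (40.00, 49.00). A1 meets WV tangentially, so LV is at right angles to WV and tangency of A1 to GN means the radius LG is perpendicular to GN, with radius 7.4, so the center L sits 7.4 in from both sides at L = (32.60, 41.60). Then |UL| = |L − U| = 52.85.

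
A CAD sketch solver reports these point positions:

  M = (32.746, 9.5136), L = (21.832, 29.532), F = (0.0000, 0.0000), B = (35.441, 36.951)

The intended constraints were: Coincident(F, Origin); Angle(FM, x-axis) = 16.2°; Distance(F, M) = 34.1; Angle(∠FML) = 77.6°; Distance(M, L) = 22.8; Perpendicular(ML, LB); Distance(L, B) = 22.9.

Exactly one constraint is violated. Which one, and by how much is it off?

Distance(L, B) = 22.9 — off by 7.40.

F = (0.00, 0.00) ✓; FM at 16.20° ✓; |FM| = 34.10 ✓; ∠FML = 77.60° ✓; |ML| = 22.80 ✓; ∠(ML, LB) = 90.00° ✓; |LB| = 15.50 ✗.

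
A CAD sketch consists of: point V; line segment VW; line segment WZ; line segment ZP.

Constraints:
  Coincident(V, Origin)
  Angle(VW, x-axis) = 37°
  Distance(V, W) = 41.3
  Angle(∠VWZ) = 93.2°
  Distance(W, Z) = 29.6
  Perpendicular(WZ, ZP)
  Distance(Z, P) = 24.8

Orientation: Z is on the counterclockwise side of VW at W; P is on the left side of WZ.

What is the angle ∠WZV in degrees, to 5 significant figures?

52.270°

V is at the origin; VW runs at 37.0° with length 41.3, so W = 41.3·(cos 37.0°, sin 37.0°) = (32.984, 24.855). ∠VWZ = 93.2°, so WZ runs at 37.0° + (180° − 93.2°) = 123.80° from the x-axis; with |WZ| = 29.6, Z = W + 29.6·(cos 123.80°, sin 123.80°) = (16.517, 49.452). Then cos ∠WZV = ZW·ZV / (|ZW||ZV|), giving 52.270°.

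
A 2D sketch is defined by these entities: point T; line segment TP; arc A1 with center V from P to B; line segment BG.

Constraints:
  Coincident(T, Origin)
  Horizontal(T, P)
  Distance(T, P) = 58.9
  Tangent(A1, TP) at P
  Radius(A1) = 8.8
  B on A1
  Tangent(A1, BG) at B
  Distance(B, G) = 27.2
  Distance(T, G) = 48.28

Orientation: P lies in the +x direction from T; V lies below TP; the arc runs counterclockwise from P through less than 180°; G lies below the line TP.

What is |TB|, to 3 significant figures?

51.3

Checks: |VB| = 8.800 ✓; ∠(VB, BG) = 90.00° ✓; |BG| = 27.20 ✓; |TG| = 48.28 ✓.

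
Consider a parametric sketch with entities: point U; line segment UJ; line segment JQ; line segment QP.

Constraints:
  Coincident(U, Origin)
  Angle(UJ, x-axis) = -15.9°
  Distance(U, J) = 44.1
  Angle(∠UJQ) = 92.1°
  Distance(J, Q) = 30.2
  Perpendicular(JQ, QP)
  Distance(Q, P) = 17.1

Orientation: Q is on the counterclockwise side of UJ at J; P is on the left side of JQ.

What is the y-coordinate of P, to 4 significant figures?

21.92

U is at the origin; UJ runs at -15.9° with length 44.1, so J = 44.1·(cos -15.9°, sin -15.9°) = (42.41, -12.08). ∠UJQ = 92.1°, so JQ runs at -15.9° + (180° − 92.1°) = 72.00° from the x-axis; with |JQ| = 30.2, Q = J + 30.2·(cos 72.00°, sin 72.00°) = (51.75, 16.64). JQ ⟂ QP; with |QP| = 17.1 on the left of JQ, P = Q + 17.1·(-0.9511, 0.3090) = (35.48, 21.92). So P.y = 21.92.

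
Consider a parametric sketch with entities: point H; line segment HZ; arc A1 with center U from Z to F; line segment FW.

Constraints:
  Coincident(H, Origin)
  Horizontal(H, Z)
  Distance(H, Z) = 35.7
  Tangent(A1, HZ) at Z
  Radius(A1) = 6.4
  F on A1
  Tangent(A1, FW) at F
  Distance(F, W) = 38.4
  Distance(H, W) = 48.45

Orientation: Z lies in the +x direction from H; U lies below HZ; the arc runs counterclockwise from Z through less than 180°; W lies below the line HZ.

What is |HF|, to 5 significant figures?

29.869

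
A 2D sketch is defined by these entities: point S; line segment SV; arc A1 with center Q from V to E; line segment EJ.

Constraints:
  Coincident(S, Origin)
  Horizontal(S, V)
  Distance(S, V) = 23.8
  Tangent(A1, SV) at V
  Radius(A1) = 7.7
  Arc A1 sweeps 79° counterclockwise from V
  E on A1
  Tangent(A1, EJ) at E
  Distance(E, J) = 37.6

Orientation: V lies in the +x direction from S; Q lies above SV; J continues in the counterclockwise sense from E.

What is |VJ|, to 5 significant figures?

45.586

On A1, V sits at bearing -90° from Q; a 79° counterclockwise sweep puts E at bearing -11°, so E = Q + 7.7·(cos -11°, sin -11°) = (31.359, 6.2308). The tangent condition forces QE to be normal to EJ, so EJ runs along (−sin -11°, cos -11°); with |EJ| = 37.6, J = (38.533, 43.140). Then |VJ| = |J − V| = 45.586.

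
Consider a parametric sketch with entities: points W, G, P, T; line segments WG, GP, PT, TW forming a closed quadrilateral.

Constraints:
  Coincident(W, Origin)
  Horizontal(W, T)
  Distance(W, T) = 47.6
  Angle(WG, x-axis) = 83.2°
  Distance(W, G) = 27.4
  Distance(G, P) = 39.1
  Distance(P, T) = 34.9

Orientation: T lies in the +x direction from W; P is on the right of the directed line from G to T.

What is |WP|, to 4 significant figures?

17.59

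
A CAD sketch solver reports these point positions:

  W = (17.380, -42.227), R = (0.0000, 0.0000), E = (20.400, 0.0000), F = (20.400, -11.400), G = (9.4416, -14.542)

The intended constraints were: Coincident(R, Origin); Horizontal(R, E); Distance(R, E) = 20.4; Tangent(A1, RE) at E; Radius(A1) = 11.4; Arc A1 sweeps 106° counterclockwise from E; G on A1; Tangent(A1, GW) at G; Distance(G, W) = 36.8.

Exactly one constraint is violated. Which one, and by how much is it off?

Distance(G, W) = 36.8 — off by 8.00.

R = (0.00, 0.00) ✓; R.y = 0.00, E.y = 0.00 ✓; |RE| = 20.40 ✓; ∠(FE, ER) = 90.00° ✓; |FE| = 11.40 ✓; bearing(F→G) − bearing(F→E) = 106.0° ✓; |FG| = 11.40 ✓; ∠(FG, GW) = 90.00° ✓; |GW| = 28.80 ✗.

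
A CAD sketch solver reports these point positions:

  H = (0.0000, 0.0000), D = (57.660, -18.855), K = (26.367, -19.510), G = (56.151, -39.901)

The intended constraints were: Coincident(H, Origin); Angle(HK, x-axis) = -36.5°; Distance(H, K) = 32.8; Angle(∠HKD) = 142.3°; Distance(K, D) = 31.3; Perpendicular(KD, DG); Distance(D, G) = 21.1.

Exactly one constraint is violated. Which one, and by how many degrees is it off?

Perpendicular(KD, DG) — off by 5.30°.

H = (0.00, 0.00) ✓; HK at -36.50° ✓; |HK| = 32.80 ✓; ∠HKD = 142.3° ✓; |KD| = 31.30 ✓; ∠(KD, DG) = 95.30° ✗; |DG| = 21.10 ✓.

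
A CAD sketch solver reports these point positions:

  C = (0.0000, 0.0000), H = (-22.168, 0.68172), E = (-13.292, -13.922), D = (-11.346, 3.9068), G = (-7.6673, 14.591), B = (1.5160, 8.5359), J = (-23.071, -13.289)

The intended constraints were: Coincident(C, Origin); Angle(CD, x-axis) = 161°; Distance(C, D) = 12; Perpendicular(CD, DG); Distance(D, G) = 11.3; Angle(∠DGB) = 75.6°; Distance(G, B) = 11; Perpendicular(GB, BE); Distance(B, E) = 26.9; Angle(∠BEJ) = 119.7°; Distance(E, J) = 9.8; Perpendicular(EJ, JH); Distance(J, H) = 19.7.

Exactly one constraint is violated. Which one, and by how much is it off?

Distance(J, H) = 19.7 — off by 5.70.

C = (0.00, 0.00) ✓; CD at 161.0° ✓; |CD| = 12.00 ✓; ∠(CD, DG) = 90.00° ✓; |DG| = 11.30 ✓; ∠DGB = 75.60° ✓; |GB| = 11.00 ✓; ∠(GB, BE) = 90.00° ✓; |BE| = 26.90 ✓; ∠BEJ = 119.7° ✓; |EJ| = 9.799 ✓; ∠(EJ, JH) = 89.99° ✓; |JH| = 14.00 ✗.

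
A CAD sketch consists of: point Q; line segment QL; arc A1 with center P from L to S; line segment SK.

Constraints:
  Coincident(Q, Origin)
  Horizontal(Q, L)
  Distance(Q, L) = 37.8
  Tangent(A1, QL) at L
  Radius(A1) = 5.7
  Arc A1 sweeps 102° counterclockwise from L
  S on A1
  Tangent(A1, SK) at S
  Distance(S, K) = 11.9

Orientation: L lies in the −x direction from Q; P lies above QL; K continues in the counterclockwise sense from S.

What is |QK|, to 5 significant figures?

39.334

Q is at the origin; QL is horizontal with |QL| = 37.8 and L on the −x side, so L = (-37.800, 0.0000). A1 meets QL tangentially, so PL is at right angles to QL, so P = L + (0, 5.7) = (-37.800, 5.7000). On A1, L sits at bearing -90° from P; a 102° counterclockwise sweep puts S at bearing 12°, so S = P + 5.7·(cos 12°, sin 12°) = (-32.225, 6.8851). The tangent condition forces PS to be normal to SK, so SK runs along (−sin 12°, cos 12°); with |SK| = 11.9, K = (-34.699, 18.525). Then |QK| = |K − Q| = 39.334.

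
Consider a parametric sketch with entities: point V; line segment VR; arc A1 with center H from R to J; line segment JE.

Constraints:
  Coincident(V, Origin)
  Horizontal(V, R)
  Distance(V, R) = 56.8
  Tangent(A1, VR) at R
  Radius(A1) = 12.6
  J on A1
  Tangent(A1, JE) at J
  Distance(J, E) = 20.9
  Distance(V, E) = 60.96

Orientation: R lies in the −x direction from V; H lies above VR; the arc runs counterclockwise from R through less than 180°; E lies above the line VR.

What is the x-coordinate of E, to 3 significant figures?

-49.3

V is at the origin; VR is horizontal with |VR| = 56.8 and R on the −x side, so R = (-56.8, 0.00). Since A1 is tangent to VR there, HR ⟂ VR, so H = R + (0, 12.6) = (-56.8, 12.6). Since HJ ⟂ JE (tangency), |HE| = √(12.6² + 20.9²) = 24.4 regardless of where J sits on A1. So E lies on both circle(V, 60.96) and circle(H, 24.4); the above-VR intersection is E = (-49.3, 35.8). J is the foot of the tangent from E: J = (-44.5, 15.5).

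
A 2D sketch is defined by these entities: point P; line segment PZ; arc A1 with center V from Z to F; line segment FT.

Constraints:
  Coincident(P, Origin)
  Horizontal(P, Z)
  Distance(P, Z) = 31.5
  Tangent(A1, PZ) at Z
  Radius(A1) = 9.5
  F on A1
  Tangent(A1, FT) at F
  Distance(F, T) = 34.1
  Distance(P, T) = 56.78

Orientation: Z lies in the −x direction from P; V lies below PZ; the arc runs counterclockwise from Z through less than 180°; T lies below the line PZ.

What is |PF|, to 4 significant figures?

42.35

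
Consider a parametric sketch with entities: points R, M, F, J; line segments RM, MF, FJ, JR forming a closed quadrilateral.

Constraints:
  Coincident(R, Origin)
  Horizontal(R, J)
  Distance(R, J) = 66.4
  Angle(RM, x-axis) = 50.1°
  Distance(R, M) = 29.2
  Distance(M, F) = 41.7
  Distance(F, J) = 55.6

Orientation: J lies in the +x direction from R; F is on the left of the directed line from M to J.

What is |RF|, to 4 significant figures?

70.85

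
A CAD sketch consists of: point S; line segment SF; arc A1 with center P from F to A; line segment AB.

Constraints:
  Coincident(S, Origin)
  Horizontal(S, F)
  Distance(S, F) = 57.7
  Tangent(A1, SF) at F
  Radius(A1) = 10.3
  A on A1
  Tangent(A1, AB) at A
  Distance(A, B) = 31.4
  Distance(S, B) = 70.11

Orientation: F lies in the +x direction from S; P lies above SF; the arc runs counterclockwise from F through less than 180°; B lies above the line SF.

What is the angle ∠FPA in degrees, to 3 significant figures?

113°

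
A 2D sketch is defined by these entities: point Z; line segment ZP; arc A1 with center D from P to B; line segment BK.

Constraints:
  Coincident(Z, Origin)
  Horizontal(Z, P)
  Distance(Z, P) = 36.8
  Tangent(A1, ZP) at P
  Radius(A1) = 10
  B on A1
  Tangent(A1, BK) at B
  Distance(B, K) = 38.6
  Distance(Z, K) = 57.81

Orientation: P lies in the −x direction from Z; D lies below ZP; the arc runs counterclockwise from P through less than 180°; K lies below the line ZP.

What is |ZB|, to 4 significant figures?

48.04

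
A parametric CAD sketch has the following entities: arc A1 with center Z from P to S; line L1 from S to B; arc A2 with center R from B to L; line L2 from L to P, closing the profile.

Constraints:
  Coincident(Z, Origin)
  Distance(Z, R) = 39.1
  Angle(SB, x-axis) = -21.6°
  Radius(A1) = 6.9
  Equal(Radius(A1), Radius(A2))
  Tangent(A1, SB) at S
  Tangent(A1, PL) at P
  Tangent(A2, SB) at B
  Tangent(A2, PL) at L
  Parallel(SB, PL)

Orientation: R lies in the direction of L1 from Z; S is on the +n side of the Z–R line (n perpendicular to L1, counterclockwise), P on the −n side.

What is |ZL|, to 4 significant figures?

39.70

The slot axis is L1's direction at -21.6°, so u = (cos -21.6°, sin -21.6°) = (0.9298, -0.3681) and n = (−sin -21.6°, cos -21.6°) = (0.3681, 0.9298). Z is at the origin and R lies 39.1 along u from Z, so R = 39.1·u = (36.35, -14.39). Tangency of A1 to both parallel lines with radius 6.9 puts S and P at Z ± 6.9·n: S = (2.540, 6.415), P = (-2.540, -6.415). Equal radii place B and L the same way about R: B = R + 6.9·n = (38.89, -7.978), L = R − 6.9·n = (33.81, -20.81). Then |ZL| = |L − Z| = 39.70.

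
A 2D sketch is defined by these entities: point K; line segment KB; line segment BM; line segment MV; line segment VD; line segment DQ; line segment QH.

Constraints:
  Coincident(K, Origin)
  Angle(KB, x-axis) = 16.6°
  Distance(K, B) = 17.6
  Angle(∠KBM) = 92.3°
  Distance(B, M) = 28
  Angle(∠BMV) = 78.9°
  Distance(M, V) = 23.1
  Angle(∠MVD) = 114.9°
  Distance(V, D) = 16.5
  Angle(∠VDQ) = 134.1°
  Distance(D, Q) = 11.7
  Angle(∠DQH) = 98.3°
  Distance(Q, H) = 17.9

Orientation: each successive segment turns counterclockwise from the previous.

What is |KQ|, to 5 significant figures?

3.2637

∠MVD = 114.9° gives VD at -89.500° from the x-axis; with |VD| = 16.5, D = (-10.773, 5.7528). ∠VDQ = 134.1° gives DQ at -43.600° from the x-axis; with |DQ| = 11.7, Q = (-2.2997, -2.3158). Then |KQ| = |Q − K| = 3.2637.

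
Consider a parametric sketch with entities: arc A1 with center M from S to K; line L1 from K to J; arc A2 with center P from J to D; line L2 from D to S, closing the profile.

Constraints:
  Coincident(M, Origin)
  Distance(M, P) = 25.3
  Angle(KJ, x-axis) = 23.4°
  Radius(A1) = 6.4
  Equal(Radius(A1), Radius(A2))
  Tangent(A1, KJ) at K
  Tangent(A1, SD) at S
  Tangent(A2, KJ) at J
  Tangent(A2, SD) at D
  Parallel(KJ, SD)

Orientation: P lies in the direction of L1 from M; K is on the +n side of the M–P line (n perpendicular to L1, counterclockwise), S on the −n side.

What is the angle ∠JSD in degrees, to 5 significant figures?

26.836°

The slot axis is L1's direction at 23.4°, so u = (cos 23.4°, sin 23.4°) = (0.91775, 0.39715) and n = (−sin 23.4°, cos 23.4°) = (-0.39715, 0.91775). M is at the origin and P lies 25.3 along u from M, so P = 25.3·u = (23.219, 10.048). Tangency of A1 to both parallel lines with radius 6.4 puts K and S at M ± 6.4·n: K = (-2.5417, 5.8736), S = (2.5417, -5.8736). Equal radii place J and D the same way about P: J = P + 6.4·n = (20.677, 15.921), D = P − 6.4·n = (25.761, 4.1742). Then cos ∠JSD = SJ·SD / (|SJ||SD|), giving 26.836°.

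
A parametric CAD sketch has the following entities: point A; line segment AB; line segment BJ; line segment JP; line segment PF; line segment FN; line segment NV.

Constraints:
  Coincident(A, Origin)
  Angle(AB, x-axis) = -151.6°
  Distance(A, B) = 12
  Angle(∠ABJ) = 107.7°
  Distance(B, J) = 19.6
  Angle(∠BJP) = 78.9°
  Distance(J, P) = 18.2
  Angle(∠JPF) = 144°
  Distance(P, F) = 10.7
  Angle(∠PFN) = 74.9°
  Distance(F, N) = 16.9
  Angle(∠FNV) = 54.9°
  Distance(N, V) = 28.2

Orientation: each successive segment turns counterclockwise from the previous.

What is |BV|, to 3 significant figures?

31.5

A is at the origin; AB runs at -151.6° with length 12.0, so B = (-10.6, -5.71). ∠ABJ = 107.7° gives BJ at -79.3° from the x-axis; with |BJ| = 19.6, J = (-6.92, -25.0). ∠BJP = 78.9° gives JP at 21.8° from the x-axis; with |JP| = 18.2, P = (9.98, -18.2). ∠JPF = 144.0° gives PF at 57.8° from the x-axis; with |PF| = 10.7, F = (15.7, -9.15). ∠PFN = 74.9° gives FN at 163° from the x-axis; with |FN| = 16.9, N = (-0.469, -4.18). ∠FNV = 54.9° gives NV at -72.0° from the x-axis; with |NV| = 28.2, V = (8.24, -31.0). Then |BV| = |V − B| = 31.5.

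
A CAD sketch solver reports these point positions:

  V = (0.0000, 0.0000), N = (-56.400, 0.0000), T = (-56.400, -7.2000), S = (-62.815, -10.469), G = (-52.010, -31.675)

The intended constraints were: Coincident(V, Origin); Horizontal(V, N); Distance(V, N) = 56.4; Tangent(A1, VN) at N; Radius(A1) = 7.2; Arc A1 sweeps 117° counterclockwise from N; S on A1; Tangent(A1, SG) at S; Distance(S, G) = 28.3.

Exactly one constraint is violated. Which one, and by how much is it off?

Distance(S, G) = 28.3 — off by 4.50.

V = (0.00, 0.00) ✓; V.y = 0.00, N.y = 0.00 ✓; |VN| = 56.40 ✓; ∠(TN, NV) = 90.00° ✓; |TN| = 7.200 ✓; bearing(T→S) − bearing(T→N) = 117.0° ✓; |TS| = 7.200 ✓; ∠(TS, SG) = 90.00° ✓; |SG| = 23.80 ✗.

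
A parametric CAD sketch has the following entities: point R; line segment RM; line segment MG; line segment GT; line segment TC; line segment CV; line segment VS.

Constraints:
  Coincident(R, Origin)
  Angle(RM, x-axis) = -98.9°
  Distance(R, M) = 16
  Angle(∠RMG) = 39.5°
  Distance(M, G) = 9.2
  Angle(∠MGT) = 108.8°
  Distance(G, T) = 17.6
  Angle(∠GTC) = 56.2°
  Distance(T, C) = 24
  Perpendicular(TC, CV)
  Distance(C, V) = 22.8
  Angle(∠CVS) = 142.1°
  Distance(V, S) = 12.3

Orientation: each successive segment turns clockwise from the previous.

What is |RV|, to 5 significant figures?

26.284

∠GTC = 56.2° gives TC at -74.400° from the x-axis; with |TC| = 24.0, C = (10.749, -17.641). TC ⟂ CV, so CV runs at -164.40°; with |CV| = 22.8, V = (-11.211, -23.773). Then |RV| = |V − R| = 26.284.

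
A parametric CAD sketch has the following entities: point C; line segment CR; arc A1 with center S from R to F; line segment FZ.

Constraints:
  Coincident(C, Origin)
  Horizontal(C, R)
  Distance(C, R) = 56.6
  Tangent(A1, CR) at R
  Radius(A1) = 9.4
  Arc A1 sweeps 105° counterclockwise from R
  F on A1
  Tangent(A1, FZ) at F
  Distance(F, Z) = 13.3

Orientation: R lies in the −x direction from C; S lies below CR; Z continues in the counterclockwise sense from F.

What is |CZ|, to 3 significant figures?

67.0

On A1, R sits at bearing 90° from S; a 105° counterclockwise sweep puts F at bearing 195°, so F = S + 9.4·(cos 195°, sin 195°) = (-65.7, -11.8). The tangent condition forces SF to be normal to FZ, so FZ runs along (−sin 195°, cos 195°); with |FZ| = 13.3, Z = (-62.2, -24.7). Then |CZ| = |Z − C| = 67.0.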